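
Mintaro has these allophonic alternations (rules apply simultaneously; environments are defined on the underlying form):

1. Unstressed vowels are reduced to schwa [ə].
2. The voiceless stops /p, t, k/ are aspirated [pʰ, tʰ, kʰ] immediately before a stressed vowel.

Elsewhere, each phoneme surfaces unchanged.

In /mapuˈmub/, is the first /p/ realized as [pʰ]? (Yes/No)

/p/ — between /a/ and /u/; rule 2 does not apply here → [p].
The actual realization is [p], not [pʰ].

No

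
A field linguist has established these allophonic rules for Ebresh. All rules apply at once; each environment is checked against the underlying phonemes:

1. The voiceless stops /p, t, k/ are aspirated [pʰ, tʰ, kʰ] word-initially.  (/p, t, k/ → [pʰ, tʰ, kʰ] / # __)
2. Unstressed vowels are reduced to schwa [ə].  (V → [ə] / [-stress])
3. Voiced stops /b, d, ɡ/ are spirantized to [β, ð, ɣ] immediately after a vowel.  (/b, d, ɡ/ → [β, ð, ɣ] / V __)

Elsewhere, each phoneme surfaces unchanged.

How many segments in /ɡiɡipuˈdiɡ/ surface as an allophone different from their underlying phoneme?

6

Segments that undergo a rule: /i/ → [ə] (rule 2); /ɡ/ → [ɣ] (rule 3); /i/ → [ə] (rule 2); /u/ → [ə] (rule 2); /d/ → [ð] (rule 3); /ɡ/ → [ɣ] (rule 3).
All other segments surface unchanged.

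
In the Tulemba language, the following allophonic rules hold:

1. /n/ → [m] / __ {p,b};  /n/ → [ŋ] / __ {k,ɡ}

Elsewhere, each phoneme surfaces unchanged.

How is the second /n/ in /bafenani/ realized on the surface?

[n]

/n/ (between /a/ and /i/) fails the environment for rule 1, so it stays [n].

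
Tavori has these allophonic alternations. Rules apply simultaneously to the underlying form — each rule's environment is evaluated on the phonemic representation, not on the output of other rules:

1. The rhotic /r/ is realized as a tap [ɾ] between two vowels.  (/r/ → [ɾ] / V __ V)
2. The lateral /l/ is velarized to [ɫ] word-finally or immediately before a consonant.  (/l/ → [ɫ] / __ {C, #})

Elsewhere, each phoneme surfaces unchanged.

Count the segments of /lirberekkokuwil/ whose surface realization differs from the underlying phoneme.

2

Segments that undergo a rule: /r/ → [ɾ] (rule 1); /l/ → [ɫ] (rule 2).
All other segments surface unchanged.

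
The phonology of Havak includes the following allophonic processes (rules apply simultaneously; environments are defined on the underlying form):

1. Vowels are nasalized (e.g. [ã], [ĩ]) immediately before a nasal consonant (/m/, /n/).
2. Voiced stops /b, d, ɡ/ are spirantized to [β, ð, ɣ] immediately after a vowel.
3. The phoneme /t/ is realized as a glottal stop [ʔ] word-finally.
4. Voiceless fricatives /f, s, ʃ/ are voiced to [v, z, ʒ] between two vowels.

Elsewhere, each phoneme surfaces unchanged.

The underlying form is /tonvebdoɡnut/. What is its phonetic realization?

[tõnveβdoɣnuʔ]

/t/ (word-initial): rule 3 targets it, but not word-finally → unchanged [t].
/o/ (between /t/ and /n/) occurs before a nasal consonant → [õ] by rule 1.
/n/ — not in any rule's target class → [n].
/v/ (between /n/ and /e/) is unaffected → [v].
/e/ (between /v/ and /b/): rule 1 targets it, but not before a nasal consonant → unchanged [e].
/b/ (between /e/ and /d/): immediately after a vowel, so rule 2 applies → [β].
/d/ — between /b/ and /o/; rule 2 does not apply here → [d].
/o/ — between /d/ and /ɡ/; rule 1 does not apply here → [o].
/ɡ/ (between /o/ and /n/) occurs immediately after a vowel → [ɣ] by rule 2.
/n/ (between /ɡ/ and /u/): no rule targets it → [n].
/u/ (between /n/ and /t/): rule 1 targets it, but not before a nasal consonant → unchanged [u].
Rule 3 applies to /t/ (word-final: word-finally) → [ʔ].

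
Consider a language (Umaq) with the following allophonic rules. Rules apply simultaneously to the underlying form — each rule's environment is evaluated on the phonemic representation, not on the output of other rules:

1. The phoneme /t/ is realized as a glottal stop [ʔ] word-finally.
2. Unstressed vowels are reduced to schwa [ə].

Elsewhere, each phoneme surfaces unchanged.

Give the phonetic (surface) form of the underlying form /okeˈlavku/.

[əkəˈlavkə]

/o/ — word-initial, in an unstressed syllable — surfaces as [ə] (rule 2).
/k/ (between /o/ and /e/): no rule targets it → [k].
/e/ — between /k/ and /l/, in an unstressed syllable — surfaces as [ə] (rule 2).
/l/ (between /e/ and /a/) is unaffected → [l].
/a/ (between /l/ and /v/) fails the environment for rule 2, so it stays [a].
/v/ — not in any rule's target class → [v].
/k/ (between /v/ and /u/): no rule targets it → [k].
Rule 2 applies to /u/ (word-final: in an unstressed syllable) → [ə].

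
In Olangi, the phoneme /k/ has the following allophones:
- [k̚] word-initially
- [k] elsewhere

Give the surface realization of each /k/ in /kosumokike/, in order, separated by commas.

Occurrence 1 (position 1): word-initially → [k̚].
Occurrence 2 (position 7): no conditioning environment matches → elsewhere allophone [k].
Occurrence 3 (position 9): no conditioning environment matches → elsewhere allophone [k].

[k̚], [k], [k]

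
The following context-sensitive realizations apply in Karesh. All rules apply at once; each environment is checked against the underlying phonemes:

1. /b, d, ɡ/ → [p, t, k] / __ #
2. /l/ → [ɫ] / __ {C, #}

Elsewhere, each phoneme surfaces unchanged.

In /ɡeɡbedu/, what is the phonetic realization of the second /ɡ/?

[ɡ]

/ɡ/ — between /e/ and /b/; rule 1 does not apply here → [ɡ].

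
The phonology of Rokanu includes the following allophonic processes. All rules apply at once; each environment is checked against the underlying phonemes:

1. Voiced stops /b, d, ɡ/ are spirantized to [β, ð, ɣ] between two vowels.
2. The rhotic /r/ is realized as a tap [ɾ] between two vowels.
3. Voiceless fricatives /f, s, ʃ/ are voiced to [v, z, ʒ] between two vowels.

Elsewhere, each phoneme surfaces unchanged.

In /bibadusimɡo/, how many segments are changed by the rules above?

3

Segments that undergo a rule: /b/ → [β] (rule 1); /d/ → [ð] (rule 1); /s/ → [z] (rule 3).
All other segments surface unchanged.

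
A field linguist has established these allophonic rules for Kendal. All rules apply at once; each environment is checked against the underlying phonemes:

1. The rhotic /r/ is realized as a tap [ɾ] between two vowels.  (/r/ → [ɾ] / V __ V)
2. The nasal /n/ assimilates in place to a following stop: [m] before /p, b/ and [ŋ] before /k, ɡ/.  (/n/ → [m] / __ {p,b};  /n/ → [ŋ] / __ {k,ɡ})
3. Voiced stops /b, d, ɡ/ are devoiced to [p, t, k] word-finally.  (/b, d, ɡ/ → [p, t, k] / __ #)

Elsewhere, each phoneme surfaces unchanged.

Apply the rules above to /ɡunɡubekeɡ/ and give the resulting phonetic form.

/ɡ/ — word-initial; rule 3 does not apply here → [ɡ].
/n/ (between /u/ and /ɡ/) occurs before a labial or velar stop → [ŋ] by rule 2.
/ɡ/ — between /n/ and /u/; rule 3 does not apply here → [ɡ].
/b/ (between /u/ and /e/): rule 3 targets it, but not word-finally → unchanged [b].
Rule 3 applies to /ɡ/ (word-final: word-finally) → [k].

[ɡuŋɡubekek]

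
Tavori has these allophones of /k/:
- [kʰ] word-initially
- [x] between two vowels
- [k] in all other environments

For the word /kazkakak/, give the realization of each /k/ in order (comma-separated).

[kʰ], [k], [x], [k]

Occurrence 1 (position 1): word-initially → [kʰ].
Occurrence 2 (position 4): no conditioning environment matches → elsewhere allophone [k].
Occurrence 3 (position 6): between two vowels → [x].
Occurrence 4 (position 8): no conditioning environment matches → elsewhere allophone [k].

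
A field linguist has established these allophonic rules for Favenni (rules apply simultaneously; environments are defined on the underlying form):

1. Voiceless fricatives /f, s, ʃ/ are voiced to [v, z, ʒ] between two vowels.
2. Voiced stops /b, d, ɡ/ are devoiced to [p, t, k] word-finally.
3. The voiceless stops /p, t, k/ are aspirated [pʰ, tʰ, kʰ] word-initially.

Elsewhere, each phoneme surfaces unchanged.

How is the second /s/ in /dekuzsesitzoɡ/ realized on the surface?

/s/ — between /e/ and /i/, between two vowels — surfaces as [z] (rule 1).

[z]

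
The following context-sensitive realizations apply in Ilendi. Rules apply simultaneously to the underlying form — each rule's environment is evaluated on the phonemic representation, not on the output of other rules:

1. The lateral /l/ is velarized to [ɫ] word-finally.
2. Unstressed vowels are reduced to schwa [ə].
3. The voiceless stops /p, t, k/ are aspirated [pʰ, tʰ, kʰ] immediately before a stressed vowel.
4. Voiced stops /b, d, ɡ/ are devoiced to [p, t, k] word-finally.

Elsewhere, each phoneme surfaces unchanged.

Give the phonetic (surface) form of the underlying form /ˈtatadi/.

[ˈtʰatədə]

/t/ meets the environment for rule 3 (immediately before a stressed vowel) → [tʰ].
/a/ (between /t/ and /t/): rule 2 targets it, but not in an unstressed syllable → unchanged [a].
/t/ — between /a/ and /a/; rule 3 does not apply here → [t].
/a/ meets the environment for rule 2 (in an unstressed syllable) → [ə].
/d/ (between /a/ and /i/) is in the target of rule 4 but the environment (word-finally) is not met → [d].
/i/ meets the environment for rule 2 (in an unstressed syllable) → [ə].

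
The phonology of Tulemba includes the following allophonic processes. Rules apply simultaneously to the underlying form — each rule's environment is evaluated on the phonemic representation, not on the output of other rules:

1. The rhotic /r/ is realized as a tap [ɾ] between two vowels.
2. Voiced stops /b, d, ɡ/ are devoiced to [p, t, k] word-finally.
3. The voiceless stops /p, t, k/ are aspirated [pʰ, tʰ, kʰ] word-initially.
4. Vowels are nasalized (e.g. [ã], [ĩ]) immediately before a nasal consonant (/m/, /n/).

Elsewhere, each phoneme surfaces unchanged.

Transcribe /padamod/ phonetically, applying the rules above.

[pʰadãmot]

/p/ (word-initial) occurs word-initially → [pʰ] by rule 3.
/a/ — between /p/ and /d/; rule 4 does not apply here → [a].
/d/ (between /a/ and /a/) fails the environment for rule 2, so it stays [d].
Rule 4 applies to /a/ (between /d/ and /m/: before a nasal consonant) → [ã].
/m/ stays [m].
/o/ (between /m/ and /d/) fails the environment for rule 4, so it stays [o].
/d/ (word-final): word-finally, so rule 2 applies → [t].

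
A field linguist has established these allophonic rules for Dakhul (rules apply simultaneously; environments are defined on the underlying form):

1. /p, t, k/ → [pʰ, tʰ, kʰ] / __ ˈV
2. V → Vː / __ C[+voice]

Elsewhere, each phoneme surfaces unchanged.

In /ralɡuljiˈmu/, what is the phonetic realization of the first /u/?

[uː]

/u/ (between /ɡ/ and /l/): before a voiced consonant, so rule 2 applies → [uː].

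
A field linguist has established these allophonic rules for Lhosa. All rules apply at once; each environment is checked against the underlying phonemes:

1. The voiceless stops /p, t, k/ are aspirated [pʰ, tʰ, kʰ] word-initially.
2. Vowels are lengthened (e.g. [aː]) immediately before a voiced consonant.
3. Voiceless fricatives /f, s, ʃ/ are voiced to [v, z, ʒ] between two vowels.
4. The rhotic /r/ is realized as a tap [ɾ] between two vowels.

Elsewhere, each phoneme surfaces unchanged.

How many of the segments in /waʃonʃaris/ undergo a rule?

Segments that undergo a rule: /ʃ/ → [ʒ] (rule 3); /o/ → [oː] (rule 2); /a/ → [aː] (rule 2); /r/ → [ɾ] (rule 4).
All other segments surface unchanged.

4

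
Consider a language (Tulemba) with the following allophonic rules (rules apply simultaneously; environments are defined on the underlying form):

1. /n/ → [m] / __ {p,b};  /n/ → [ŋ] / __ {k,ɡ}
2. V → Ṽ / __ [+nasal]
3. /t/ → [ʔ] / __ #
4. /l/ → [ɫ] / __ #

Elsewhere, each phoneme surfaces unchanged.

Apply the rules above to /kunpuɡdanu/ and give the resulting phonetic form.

/k/ (word-initial) is unaffected → [k].
/u/ (between /k/ and /n/): before a nasal consonant, so rule 2 applies → [ũ].
/n/ meets the environment for rule 1 (before a labial or velar stop) → [m].
/p/ stays [p].
/u/ (between /p/ and /ɡ/) fails the environment for rule 2, so it stays [u].
/ɡ/ stays [ɡ].
/d/ — not in any rule's target class → [d].
/a/ (between /d/ and /n/): before a nasal consonant, so rule 2 applies → [ã].
/n/ — between /a/ and /u/; rule 1 does not apply here → [n].
/u/ (word-final): rule 2 targets it, but not before a nasal consonant → unchanged [u].

[kũmpuɡdãnu]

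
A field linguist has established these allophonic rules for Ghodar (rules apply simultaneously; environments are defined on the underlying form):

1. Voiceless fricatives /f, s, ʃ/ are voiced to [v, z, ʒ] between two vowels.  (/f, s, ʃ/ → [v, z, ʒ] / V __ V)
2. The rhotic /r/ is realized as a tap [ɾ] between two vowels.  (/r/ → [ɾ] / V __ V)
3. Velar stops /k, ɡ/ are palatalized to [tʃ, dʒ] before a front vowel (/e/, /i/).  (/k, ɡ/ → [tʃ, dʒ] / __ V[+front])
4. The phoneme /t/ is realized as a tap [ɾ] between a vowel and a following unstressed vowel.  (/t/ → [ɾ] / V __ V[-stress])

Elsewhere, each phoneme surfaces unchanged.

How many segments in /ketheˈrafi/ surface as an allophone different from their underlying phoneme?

Segments that undergo a rule: /k/ → [tʃ] (rule 3); /r/ → [ɾ] (rule 2); /f/ → [v] (rule 1).
All other segments surface unchanged.

3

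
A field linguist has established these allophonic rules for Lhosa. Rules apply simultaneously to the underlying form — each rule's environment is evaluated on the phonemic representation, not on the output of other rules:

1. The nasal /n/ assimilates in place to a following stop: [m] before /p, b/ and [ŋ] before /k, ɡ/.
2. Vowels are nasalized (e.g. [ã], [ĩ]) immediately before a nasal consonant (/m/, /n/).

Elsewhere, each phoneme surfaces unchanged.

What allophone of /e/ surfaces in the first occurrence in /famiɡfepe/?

[e]

/e/ (between /f/ and /p/) fails the environment for rule 2, so it stays [e].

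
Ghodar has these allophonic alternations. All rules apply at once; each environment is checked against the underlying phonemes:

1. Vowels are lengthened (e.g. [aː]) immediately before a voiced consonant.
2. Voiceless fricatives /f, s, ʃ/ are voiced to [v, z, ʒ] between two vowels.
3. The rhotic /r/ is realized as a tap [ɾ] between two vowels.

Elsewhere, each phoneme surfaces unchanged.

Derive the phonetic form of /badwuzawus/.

[baːdwuːzaːwus]

/b/ — not in any rule's target class → [b].
/a/ (between /b/ and /d/) occurs before a voiced consonant → [aː] by rule 1.
/d/ (between /a/ and /w/) is unaffected → [d].
/w/ stays [w].
/u/ meets the environment for rule 1 (before a voiced consonant) → [uː].
/z/ (between /u/ and /a/) is unaffected → [z].
Rule 1 applies to /a/ (between /z/ and /w/: before a voiced consonant) → [aː].
/w/ (between /a/ and /u/): no rule targets it → [w].
/u/ (between /w/ and /s/): rule 1 targets it, but not before a voiced consonant → unchanged [u].
/s/ — word-final; rule 2 does not apply here → [s].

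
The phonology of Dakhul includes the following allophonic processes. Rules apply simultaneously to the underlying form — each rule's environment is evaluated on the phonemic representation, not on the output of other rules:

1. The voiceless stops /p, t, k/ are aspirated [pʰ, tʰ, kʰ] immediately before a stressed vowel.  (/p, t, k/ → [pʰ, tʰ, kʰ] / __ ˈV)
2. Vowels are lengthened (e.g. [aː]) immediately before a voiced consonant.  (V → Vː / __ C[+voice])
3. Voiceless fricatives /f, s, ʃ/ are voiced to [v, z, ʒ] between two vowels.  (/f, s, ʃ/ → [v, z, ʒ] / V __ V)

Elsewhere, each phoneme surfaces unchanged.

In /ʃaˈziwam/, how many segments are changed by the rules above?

3

Segments that undergo a rule: /a/ → [aː] (rule 2); /i/ → [iː] (rule 2); /a/ → [aː] (rule 2).
All other segments surface unchanged.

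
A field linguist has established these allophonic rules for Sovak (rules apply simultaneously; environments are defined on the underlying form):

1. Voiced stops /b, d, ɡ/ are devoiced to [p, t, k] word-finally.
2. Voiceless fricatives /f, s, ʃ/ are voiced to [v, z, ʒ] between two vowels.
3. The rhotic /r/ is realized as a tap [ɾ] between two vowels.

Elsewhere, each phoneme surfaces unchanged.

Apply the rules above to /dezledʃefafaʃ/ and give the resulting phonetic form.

/d/ (word-initial) fails the environment for rule 1, so it stays [d].
/e/ (between /d/ and /z/): no rule targets it → [e].
/z/ stays [z].
/l/ stays [l].
/e/ stays [e].
/d/ (between /e/ and /ʃ/) is in the target of rule 1 but the environment (word-finally) is not met → [d].
/ʃ/ (between /d/ and /e/) fails the environment for rule 2, so it stays [ʃ].
/e/ stays [e].
/f/ meets the environment for rule 2 (between two vowels) → [v].
/a/ (between /f/ and /f/) is unaffected → [a].
/f/ (between /a/ and /a/) occurs between two vowels → [v] by rule 2.
/a/ (between /f/ and /ʃ/): no rule targets it → [a].
/ʃ/ (word-final): rule 2 targets it, but not between two vowels → unchanged [ʃ].

[dezledʃevavaʃ]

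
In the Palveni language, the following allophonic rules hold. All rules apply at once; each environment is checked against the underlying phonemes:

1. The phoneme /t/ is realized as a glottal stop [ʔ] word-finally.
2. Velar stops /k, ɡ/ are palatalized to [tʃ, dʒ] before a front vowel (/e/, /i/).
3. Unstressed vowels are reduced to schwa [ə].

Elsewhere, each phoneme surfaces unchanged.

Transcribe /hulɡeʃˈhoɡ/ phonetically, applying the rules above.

/h/ — not in any rule's target class → [h].
/u/ (between /h/ and /l/) occurs in an unstressed syllable → [ə] by rule 3.
/l/ (between /u/ and /ɡ/): no rule targets it → [l].
Rule 2 applies to /ɡ/ (between /l/ and /e/: before a front vowel) → [dʒ].
Rule 3 applies to /e/ (between /ɡ/ and /ʃ/: in an unstressed syllable) → [ə].
/ʃ/ stays [ʃ].
/h/ (between /ʃ/ and /o/) is unaffected → [h].
/o/ (between /h/ and /ɡ/) is in the target of rule 3 but the environment (in an unstressed syllable) is not met → [o].
/ɡ/ — word-final; rule 2 does not apply here → [ɡ].

[həldʒəʃˈhoɡ]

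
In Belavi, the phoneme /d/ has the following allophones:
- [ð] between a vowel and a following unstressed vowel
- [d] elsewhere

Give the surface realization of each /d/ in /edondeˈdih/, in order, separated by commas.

[ð], [d], [d]

Occurrence 1 (position 2): between a vowel and a following unstressed vowel → [ð].
Occurrence 2 (position 5): no conditioning environment matches → elsewhere allophone [d].
Occurrence 3 (position 7): no conditioning environment matches → elsewhere allophone [d].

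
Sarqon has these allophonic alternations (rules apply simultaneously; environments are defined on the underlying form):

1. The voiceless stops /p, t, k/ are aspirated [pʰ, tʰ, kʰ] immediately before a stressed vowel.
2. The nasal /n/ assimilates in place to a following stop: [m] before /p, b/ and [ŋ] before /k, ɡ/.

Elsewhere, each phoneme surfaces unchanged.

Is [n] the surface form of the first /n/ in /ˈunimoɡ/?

Yes

/n/ — between /u/ and /i/; rule 2 does not apply here → [n].
The actual realization is [n], which matches [n].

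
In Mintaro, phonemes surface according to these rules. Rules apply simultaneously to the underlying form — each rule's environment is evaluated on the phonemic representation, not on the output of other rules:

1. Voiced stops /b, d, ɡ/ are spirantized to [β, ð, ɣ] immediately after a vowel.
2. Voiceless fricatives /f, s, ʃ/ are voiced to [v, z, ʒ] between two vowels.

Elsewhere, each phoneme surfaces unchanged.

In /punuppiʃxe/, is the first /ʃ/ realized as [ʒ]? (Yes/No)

/ʃ/ (between /i/ and /x/) fails the environment for rule 2, so it stays [ʃ].
The actual realization is [ʃ], not [ʒ].

No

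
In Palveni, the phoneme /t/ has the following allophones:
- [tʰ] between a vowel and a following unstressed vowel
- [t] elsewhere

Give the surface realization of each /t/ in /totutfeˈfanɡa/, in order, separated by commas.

[t], [tʰ], [t]

Occurrence 1 (position 1): no conditioning environment matches → elsewhere allophone [t].
Occurrence 2 (position 3): between a vowel and a following unstressed vowel → [tʰ].
Occurrence 3 (position 5): no conditioning environment matches → elsewhere allophone [t].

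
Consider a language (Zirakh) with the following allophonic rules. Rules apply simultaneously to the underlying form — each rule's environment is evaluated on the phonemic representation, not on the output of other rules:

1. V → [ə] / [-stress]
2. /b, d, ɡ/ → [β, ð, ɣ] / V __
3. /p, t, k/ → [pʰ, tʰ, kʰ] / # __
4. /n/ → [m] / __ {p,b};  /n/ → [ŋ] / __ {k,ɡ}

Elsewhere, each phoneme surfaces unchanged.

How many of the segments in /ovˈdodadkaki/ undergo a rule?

6

Segments that undergo a rule: /o/ → [ə] (rule 1); /d/ → [ð] (rule 2); /a/ → [ə] (rule 1); /d/ → [ð] (rule 2); /a/ → [ə] (rule 1); /i/ → [ə] (rule 1).
All other segments surface unchanged.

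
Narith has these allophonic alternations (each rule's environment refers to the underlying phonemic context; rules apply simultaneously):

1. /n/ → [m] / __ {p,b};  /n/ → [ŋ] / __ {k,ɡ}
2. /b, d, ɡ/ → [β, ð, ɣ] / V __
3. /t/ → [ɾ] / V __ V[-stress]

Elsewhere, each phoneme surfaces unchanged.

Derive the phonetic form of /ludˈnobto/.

/l/ stays [l].
/u/ (between /l/ and /d/) is unaffected → [u].
/d/ (between /u/ and /n/) occurs immediately after a vowel → [ð] by rule 2.
/n/ (between /d/ and /o/) fails the environment for rule 1, so it stays [n].
/o/ — not in any rule's target class → [o].
/b/ (between /o/ and /t/): immediately after a vowel, so rule 2 applies → [β].
/t/ (between /b/ and /o/) fails the environment for rule 3, so it stays [t].
/o/ — not in any rule's target class → [o].

[luðˈnoβto]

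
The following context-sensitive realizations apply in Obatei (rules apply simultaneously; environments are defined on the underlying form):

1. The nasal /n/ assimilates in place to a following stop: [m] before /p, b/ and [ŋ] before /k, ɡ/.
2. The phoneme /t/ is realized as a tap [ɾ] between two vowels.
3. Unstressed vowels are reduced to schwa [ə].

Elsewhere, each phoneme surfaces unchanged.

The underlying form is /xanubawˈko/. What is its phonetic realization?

[xənəbəwˈko]

/x/ stays [x].
Rule 3 applies to /a/ (between /x/ and /n/: in an unstressed syllable) → [ə].
/n/ (between /a/ and /u/): rule 1 targets it, but not before a labial or velar stop → unchanged [n].
/u/ (between /n/ and /b/): in an unstressed syllable, so rule 3 applies → [ə].
/b/ (between /u/ and /a/): no rule targets it → [b].
/a/ — between /b/ and /w/, in an unstressed syllable — surfaces as [ə] (rule 3).
/w/ — not in any rule's target class → [w].
/k/ stays [k].
/o/ (word-final): rule 3 targets it, but not in an unstressed syllable → unchanged [o].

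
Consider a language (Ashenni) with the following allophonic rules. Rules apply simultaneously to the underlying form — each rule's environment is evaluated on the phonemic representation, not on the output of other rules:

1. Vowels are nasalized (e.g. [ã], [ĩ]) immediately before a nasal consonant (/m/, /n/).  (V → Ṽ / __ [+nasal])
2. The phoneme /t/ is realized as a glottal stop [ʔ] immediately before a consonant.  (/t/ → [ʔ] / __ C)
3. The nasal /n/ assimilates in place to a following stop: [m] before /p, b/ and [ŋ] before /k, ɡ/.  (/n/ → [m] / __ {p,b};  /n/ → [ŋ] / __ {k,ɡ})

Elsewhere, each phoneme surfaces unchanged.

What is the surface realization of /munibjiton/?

/u/ (between /m/ and /n/): before a nasal consonant, so rule 1 applies → [ũ].
/n/ (between /u/ and /i/) is in the target of rule 3 but the environment (before a labial or velar stop) is not met → [n].
/i/ (between /n/ and /b/) is in the target of rule 1 but the environment (before a nasal consonant) is not met → [i].
/i/ (between /j/ and /t/) fails the environment for rule 1, so it stays [i].
/t/ (between /i/ and /o/) fails the environment for rule 2, so it stays [t].
/o/ — between /t/ and /n/, before a nasal consonant — surfaces as [õ] (rule 1).
/n/ (word-final) fails the environment for rule 3, so it stays [n].

[mũnibjitõn]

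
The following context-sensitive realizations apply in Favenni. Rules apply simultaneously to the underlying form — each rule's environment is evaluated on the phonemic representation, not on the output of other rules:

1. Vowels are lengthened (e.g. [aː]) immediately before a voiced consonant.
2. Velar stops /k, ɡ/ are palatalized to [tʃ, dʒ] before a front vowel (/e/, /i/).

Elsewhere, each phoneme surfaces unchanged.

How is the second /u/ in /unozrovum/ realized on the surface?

/u/ (between /v/ and /m/): before a voiced consonant, so rule 1 applies → [uː].

[uː]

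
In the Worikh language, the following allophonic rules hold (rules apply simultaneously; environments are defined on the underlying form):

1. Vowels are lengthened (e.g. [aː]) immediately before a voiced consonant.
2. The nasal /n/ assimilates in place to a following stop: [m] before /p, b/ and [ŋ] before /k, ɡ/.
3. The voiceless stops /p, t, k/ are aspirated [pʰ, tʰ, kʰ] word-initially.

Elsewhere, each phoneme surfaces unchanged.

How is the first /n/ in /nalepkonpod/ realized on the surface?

/n/ (word-initial) is in the target of rule 2 but the environment (before a labial or velar stop) is not met → [n].

[n]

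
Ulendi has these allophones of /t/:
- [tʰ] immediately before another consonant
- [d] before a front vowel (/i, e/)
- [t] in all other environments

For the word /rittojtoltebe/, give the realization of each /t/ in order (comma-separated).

[tʰ], [t], [t], [d]

Occurrence 1 (position 3): immediately before another consonant → [tʰ].
Occurrence 2 (position 4): no conditioning environment matches → elsewhere allophone [t].
Occurrence 3 (position 7): no conditioning environment matches → elsewhere allophone [t].
Occurrence 4 (position 10): before a front vowel (/i, e/) → [d].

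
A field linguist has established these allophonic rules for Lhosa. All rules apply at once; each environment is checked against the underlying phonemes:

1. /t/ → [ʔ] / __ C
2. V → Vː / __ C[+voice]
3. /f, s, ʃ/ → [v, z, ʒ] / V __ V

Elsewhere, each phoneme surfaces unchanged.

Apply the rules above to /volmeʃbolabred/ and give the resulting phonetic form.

[voːlmeʃboːlaːbreːd]

Rule 2 applies to /o/ (between /v/ and /l/: before a voiced consonant) → [oː].
/e/ (between /m/ and /ʃ/): rule 2 targets it, but not before a voiced consonant → unchanged [e].
/ʃ/ (between /e/ and /b/): rule 3 targets it, but not between two vowels → unchanged [ʃ].
/o/ (between /b/ and /l/) occurs before a voiced consonant → [oː] by rule 2.
/a/ (between /l/ and /b/): before a voiced consonant, so rule 2 applies → [aː].
/e/ — between /r/ and /d/, before a voiced consonant — surfaces as [eː] (rule 2).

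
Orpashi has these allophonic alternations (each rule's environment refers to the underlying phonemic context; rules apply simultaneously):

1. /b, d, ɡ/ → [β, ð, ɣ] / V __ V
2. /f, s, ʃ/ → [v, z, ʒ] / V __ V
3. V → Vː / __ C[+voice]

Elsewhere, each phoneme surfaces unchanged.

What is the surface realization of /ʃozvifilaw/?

/ʃ/ (word-initial) is in the target of rule 2 but the environment (between two vowels) is not met → [ʃ].
/o/ meets the environment for rule 3 (before a voiced consonant) → [oː].
/z/ (between /o/ and /v/) is unaffected → [z].
/v/ — not in any rule's target class → [v].
/i/ (between /v/ and /f/) fails the environment for rule 3, so it stays [i].
/f/ meets the environment for rule 2 (between two vowels) → [v].
/i/ meets the environment for rule 3 (before a voiced consonant) → [iː].
/l/ (between /i/ and /a/) is unaffected → [l].
/a/ meets the environment for rule 3 (before a voiced consonant) → [aː].
/w/ (word-final) is unaffected → [w].

[ʃoːzviviːlaːw]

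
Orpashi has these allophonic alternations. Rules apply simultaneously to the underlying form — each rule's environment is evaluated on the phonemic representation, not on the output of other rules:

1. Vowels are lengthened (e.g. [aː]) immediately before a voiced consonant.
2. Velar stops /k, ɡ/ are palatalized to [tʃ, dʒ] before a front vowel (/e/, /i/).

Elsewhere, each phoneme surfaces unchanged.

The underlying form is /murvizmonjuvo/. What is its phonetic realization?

[muːrviːzmoːnjuːvo]

/m/ stays [m].
/u/ (between /m/ and /r/): before a voiced consonant, so rule 1 applies → [uː].
/r/ — not in any rule's target class → [r].
/v/ stays [v].
Rule 1 applies to /i/ (between /v/ and /z/: before a voiced consonant) → [iː].
/z/ stays [z].
/m/ stays [m].
/o/ (between /m/ and /n/): before a voiced consonant, so rule 1 applies → [oː].
/n/ (between /o/ and /j/): no rule targets it → [n].
/j/ (between /n/ and /u/): no rule targets it → [j].
/u/ meets the environment for rule 1 (before a voiced consonant) → [uː].
/v/ (between /u/ and /o/) is unaffected → [v].
/o/ — word-final; rule 1 does not apply here → [o].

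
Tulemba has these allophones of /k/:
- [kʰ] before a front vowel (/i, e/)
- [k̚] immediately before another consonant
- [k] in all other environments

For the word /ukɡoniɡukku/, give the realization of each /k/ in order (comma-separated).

Occurrence 1 (position 2): immediately before another consonant → [k̚].
Occurrence 2 (position 9): immediately before another consonant → [k̚].
Occurrence 3 (position 10): no conditioning environment matches → elsewhere allophone [k].

[k̚], [k̚], [k]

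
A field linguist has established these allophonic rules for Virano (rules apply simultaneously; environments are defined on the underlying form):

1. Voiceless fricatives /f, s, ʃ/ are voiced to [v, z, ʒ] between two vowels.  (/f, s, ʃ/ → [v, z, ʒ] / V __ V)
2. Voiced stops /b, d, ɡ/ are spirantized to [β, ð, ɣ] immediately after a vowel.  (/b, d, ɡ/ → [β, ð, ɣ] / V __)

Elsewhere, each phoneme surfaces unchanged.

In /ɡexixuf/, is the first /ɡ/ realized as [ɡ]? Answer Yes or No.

Yes

/ɡ/ (word-initial): rule 2 targets it, but not immediately after a vowel → unchanged [ɡ].
The actual realization is [ɡ], which matches [ɡ].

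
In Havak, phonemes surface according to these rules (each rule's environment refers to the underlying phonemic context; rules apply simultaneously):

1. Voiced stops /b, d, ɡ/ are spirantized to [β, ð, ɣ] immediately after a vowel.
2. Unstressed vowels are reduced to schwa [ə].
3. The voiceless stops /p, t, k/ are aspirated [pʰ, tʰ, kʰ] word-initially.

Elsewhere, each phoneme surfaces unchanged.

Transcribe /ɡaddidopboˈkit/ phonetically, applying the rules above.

[ɡəðdəðəpbəˈkit]

/ɡ/ — word-initial; rule 1 does not apply here → [ɡ].
Rule 2 applies to /a/ (between /ɡ/ and /d/: in an unstressed syllable) → [ə].
/d/ (between /a/ and /d/): immediately after a vowel, so rule 1 applies → [ð].
/d/ (between /d/ and /i/) fails the environment for rule 1, so it stays [d].
/i/ — between /d/ and /d/, in an unstressed syllable — surfaces as [ə] (rule 2).
Rule 1 applies to /d/ (between /i/ and /o/: immediately after a vowel) → [ð].
/o/ — between /d/ and /p/, in an unstressed syllable — surfaces as [ə] (rule 2).
/p/ — between /o/ and /b/; rule 3 does not apply here → [p].
/b/ — between /p/ and /o/; rule 1 does not apply here → [b].
/o/ meets the environment for rule 2 (in an unstressed syllable) → [ə].
/k/ — between /o/ and /i/; rule 3 does not apply here → [k].
/i/ (between /k/ and /t/) is in the target of rule 2 but the environment (in an unstressed syllable) is not met → [i].
/t/ (word-final) is in the target of rule 3 but the environment (word-initially) is not met → [t].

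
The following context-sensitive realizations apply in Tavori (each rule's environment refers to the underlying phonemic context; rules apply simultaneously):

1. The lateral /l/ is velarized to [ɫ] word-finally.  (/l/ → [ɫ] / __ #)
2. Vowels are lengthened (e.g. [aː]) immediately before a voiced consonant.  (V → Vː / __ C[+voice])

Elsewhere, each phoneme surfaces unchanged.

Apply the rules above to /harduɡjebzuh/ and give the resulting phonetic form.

[haːrduːɡjeːbzuh]

/h/ — not in any rule's target class → [h].
/a/ meets the environment for rule 2 (before a voiced consonant) → [aː].
/r/ — not in any rule's target class → [r].
/d/ — not in any rule's target class → [d].
/u/ (between /d/ and /ɡ/): before a voiced consonant, so rule 2 applies → [uː].
/ɡ/ (between /u/ and /j/) is unaffected → [ɡ].
/j/ (between /ɡ/ and /e/) is unaffected → [j].
Rule 2 applies to /e/ (between /j/ and /b/: before a voiced consonant) → [eː].
/b/ stays [b].
/z/ (between /b/ and /u/): no rule targets it → [z].
/u/ (between /z/ and /h/) fails the environment for rule 2, so it stays [u].
/h/ stays [h].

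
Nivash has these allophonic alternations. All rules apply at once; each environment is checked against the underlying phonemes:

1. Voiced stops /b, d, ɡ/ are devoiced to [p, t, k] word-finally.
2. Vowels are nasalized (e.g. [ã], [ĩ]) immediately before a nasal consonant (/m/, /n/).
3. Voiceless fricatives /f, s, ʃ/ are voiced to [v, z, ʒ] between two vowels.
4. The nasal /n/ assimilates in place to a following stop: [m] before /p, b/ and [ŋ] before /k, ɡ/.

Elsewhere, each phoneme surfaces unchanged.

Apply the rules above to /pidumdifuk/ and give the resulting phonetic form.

[pidũmdivuk]

/p/ (word-initial) is unaffected → [p].
/i/ (between /p/ and /d/): rule 2 targets it, but not before a nasal consonant → unchanged [i].
/d/ (between /i/ and /u/) fails the environment for rule 1, so it stays [d].
/u/ meets the environment for rule 2 (before a nasal consonant) → [ũ].
/m/ — not in any rule's target class → [m].
/d/ (between /m/ and /i/) is in the target of rule 1 but the environment (word-finally) is not met → [d].
/i/ — between /d/ and /f/; rule 2 does not apply here → [i].
/f/ — between /i/ and /u/, between two vowels — surfaces as [v] (rule 3).
/u/ (between /f/ and /k/): rule 2 targets it, but not before a nasal consonant → unchanged [u].
/k/ (word-final) is unaffected → [k].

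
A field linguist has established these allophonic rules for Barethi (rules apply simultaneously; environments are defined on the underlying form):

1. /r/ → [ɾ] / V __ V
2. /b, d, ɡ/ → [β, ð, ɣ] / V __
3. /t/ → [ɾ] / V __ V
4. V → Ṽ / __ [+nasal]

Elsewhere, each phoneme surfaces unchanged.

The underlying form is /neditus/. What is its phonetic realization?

/n/ stays [n].
/e/ — between /n/ and /d/; rule 4 does not apply here → [e].
/d/ — between /e/ and /i/, immediately after a vowel — surfaces as [ð] (rule 2).
/i/ (between /d/ and /t/): rule 4 targets it, but not before a nasal consonant → unchanged [i].
/t/ meets the environment for rule 3 (between two vowels) → [ɾ].
/u/ (between /t/ and /s/) fails the environment for rule 4, so it stays [u].
/s/ (word-final) is unaffected → [s].

[neðiɾus]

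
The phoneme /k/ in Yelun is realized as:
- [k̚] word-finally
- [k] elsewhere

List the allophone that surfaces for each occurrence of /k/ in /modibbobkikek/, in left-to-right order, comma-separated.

[k], [k], [k̚]

Occurrence 1 (position 9): no conditioning environment matches → elsewhere allophone [k].
Occurrence 2 (position 11): no conditioning environment matches → elsewhere allophone [k].
Occurrence 3 (position 13): word-finally → [k̚].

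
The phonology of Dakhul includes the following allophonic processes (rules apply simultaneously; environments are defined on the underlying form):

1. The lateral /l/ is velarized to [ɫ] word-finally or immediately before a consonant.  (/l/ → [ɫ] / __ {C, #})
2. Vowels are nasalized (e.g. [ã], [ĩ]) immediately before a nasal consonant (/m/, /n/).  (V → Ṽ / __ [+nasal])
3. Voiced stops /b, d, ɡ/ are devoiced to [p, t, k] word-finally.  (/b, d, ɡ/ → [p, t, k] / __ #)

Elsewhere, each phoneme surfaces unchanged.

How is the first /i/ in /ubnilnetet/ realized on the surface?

/i/ (between /n/ and /l/): rule 2 targets it, but not before a nasal consonant → unchanged [i].

[i]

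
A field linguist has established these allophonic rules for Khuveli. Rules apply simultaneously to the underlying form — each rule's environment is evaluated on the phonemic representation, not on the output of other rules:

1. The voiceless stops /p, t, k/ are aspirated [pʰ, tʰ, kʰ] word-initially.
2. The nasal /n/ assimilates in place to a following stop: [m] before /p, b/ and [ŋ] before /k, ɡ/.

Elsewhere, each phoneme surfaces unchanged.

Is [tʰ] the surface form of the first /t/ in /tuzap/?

/t/ (word-initial) occurs word-initially → [tʰ] by rule 1.
The actual realization is [tʰ], which matches [tʰ].

Yes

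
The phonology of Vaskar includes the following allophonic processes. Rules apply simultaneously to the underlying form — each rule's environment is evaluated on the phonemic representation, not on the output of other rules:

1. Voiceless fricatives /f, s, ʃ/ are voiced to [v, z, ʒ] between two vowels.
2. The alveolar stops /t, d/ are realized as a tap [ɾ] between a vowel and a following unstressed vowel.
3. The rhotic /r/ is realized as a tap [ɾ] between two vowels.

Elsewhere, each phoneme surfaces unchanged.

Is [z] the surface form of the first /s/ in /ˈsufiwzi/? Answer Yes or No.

/s/ (word-initial) is in the target of rule 1 but the environment (between two vowels) is not met → [s].
The actual realization is [s], not [z].

No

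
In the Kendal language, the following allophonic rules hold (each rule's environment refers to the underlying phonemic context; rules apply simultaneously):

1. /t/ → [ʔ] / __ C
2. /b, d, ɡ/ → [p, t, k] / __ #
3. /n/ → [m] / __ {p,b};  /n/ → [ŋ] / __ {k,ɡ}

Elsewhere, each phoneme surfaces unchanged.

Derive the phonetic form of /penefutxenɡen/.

/n/ — between /e/ and /e/; rule 3 does not apply here → [n].
/t/ — between /u/ and /x/, immediately before a consonant — surfaces as [ʔ] (rule 1).
/n/ (between /e/ and /ɡ/) occurs before a labial or velar stop → [ŋ] by rule 3.
/ɡ/ — between /n/ and /e/; rule 2 does not apply here → [ɡ].
/n/ (word-final) is in the target of rule 3 but the environment (before a labial or velar stop) is not met → [n].

[penefuʔxeŋɡen]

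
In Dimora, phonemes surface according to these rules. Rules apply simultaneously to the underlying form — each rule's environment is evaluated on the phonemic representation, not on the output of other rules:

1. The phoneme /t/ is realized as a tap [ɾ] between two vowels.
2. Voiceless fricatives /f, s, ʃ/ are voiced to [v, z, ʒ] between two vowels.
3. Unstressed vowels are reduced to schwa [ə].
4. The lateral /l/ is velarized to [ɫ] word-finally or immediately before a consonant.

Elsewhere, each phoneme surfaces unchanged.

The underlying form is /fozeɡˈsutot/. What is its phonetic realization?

/f/ (word-initial) fails the environment for rule 2, so it stays [f].
Rule 3 applies to /o/ (between /f/ and /z/: in an unstressed syllable) → [ə].
/z/ (between /o/ and /e/) is unaffected → [z].
/e/ (between /z/ and /ɡ/): in an unstressed syllable, so rule 3 applies → [ə].
/ɡ/ (between /e/ and /s/): no rule targets it → [ɡ].
/s/ (between /ɡ/ and /u/) is in the target of rule 2 but the environment (between two vowels) is not met → [s].
/u/ (between /s/ and /t/) is in the target of rule 3 but the environment (in an unstressed syllable) is not met → [u].
/t/ meets the environment for rule 1 (between two vowels) → [ɾ].
/o/ — between /t/ and /t/, in an unstressed syllable — surfaces as [ə] (rule 3).
/t/ (word-final) fails the environment for rule 1, so it stays [t].

[fəzəɡˈsuɾət]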